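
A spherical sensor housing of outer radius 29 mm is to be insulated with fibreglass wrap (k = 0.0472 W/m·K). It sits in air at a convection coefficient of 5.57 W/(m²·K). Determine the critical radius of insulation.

r_cr ≈ 16.9 mm

For a sphere r_cr = 2k/h = 2×0.0472/5.57
r_cr = 16.9 mm; since the bare radius (29 mm) is above r_cr, any added insulation will reduce heat loss.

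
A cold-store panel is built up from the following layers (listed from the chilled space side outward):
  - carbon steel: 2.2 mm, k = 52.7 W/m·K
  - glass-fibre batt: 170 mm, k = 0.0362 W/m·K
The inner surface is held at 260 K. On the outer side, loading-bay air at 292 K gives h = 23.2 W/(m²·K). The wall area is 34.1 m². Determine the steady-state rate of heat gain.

Series thermal resistances:
R_carbon steel = L/(kA) = 0.0022/(52.7×34.1) = 1.224×10^-6 K/W
R_glass-fibre batt = L/(kA) = 0.17/(0.0362×34.1) = 0.1377 K/W
R_outer film = 1/(h_o·A) = 1/(23.2×34.1) = 0.001264 K/W
R_total = 0.139 K/W
Q = ΔT / R_total = 32 / 0.139

Q ≈ 230 W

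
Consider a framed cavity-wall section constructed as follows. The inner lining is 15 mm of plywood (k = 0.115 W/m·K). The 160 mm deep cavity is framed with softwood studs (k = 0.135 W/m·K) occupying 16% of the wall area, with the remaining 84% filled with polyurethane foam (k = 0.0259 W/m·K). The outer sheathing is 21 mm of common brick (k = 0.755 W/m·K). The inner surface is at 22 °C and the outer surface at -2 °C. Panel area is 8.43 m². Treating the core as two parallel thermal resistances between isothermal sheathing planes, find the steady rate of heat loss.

Sheathing layers in series; stud and cavity paths in parallel between them.
R_inner = 0.015/(0.115×8.43) = 0.01547 K/W
R_stud  = 0.16/(0.135×0.16×8.43) = 0.8787 K/W
R_cav   = 0.16/(0.0259×0.84×8.43) = 0.8724 K/W
1/R_core = 1/R_stud + 1/R_cav → R_core = 0.4378 K/W
R_outer = 0.021/(0.755×8.43) = 0.003299 K/W
R_total = 0.4565 K/W
Q = ΔT/R_total = 24/0.4565

Q ≈ 52.6 W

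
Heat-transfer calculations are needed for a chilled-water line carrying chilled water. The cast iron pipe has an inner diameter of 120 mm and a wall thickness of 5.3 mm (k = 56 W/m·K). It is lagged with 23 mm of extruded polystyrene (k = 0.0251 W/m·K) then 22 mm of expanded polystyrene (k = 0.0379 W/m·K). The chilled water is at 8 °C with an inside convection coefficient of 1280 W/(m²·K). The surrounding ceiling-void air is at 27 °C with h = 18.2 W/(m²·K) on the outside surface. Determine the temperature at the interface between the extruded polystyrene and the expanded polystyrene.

T ≈ 20.4 °C

Radial resistances (cylindrical: R_cond = ln(r_o/r_i)/(2πkL), R_conv = 1/(h·2πrL)):
R_inner film = 1/(h_i·2πr₁L) = 1/(1280×2π×0.06×1) = 0.002072 K/W
R_cast iron pipe wall = ln(65.3/60)/(2π×56×1) = 2.406×10^-4 K/W
R_extruded polystyrene = ln(88.3/65.3)/(2π×0.0251×1) = 1.913 K/W
R_expanded polystyrene = ln(110.3/88.3)/(2π×0.0379×1) = 0.9342 K/W
R_outer film = 1/(h_o·2πr_oL) = 1/(18.2×2π×0.1103×1) = 0.07928 K/W
R_total = 2.929 K/W
Q = ΔT/R_total = 19/2.929
Q = 6.49 W/m
T_interface = T_inner + Q·ΣR(inner→interface) = 8 + 6.49×1.916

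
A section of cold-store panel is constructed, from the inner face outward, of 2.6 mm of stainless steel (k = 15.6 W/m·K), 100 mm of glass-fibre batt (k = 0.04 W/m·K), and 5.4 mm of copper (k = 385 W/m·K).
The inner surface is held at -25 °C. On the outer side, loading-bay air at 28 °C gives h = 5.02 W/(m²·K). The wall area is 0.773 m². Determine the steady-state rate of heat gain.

Q ≈ 15.2 W

Model the wall as resistances in series:
R_stainless steel = L/(kA) = 0.0026/(15.6×0.773) = 2.156×10^-4 K/W
R_glass-fibre batt = L/(kA) = 0.1/(0.04×0.773) = 3.234 K/W
R_copper = L/(kA) = 0.0054/(385×0.773) = 1.814×10^-5 K/W
R_outer film = 1/(h_o·A) = 1/(5.02×0.773) = 0.2577 K/W
R_total = 3.492 K/W
Q = ΔT / R_total = 53 / 3.492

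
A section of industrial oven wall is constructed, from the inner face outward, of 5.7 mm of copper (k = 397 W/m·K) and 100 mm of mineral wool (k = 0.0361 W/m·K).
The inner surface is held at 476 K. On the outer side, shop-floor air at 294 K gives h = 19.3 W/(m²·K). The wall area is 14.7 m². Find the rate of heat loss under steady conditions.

Q ≈ 948 W

Treating each layer as a thermal resistance in series:
R_copper = L/(kA) = 0.0057/(397×14.7) = 9.767×10^-7 K/W
R_mineral wool = L/(kA) = 0.1/(0.0361×14.7) = 0.1884 K/W
R_outer film = 1/(h_o·A) = 1/(19.3×14.7) = 0.003525 K/W
R_total = 0.192 K/W
Q = ΔT / R_total = 182 / 0.192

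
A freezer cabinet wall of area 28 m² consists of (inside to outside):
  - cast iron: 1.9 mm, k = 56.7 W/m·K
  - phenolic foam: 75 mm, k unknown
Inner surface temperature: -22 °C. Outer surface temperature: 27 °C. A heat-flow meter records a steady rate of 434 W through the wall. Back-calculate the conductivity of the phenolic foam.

Using the resistance-network approach (series):
R_cast iron = L/(kA) = 0.0019/(56.7×28) = 1.197×10^-6 K/W
Sum of known resistances R_other = 1.197×10^-6 K/W
Total R = ΔT/Q = 49/434 = 0.1129 K/W
R_phenolic foam = R_total − R_other = 0.1129 K/W
k = L/(R·A) = 0.075/(0.1129×28)

k ≈ 0.0237 W/(m·K)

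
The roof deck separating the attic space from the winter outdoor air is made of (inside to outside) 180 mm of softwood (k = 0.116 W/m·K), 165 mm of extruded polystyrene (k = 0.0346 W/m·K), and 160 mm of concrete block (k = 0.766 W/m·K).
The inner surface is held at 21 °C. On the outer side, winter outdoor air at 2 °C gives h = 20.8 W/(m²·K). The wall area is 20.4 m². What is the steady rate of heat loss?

Series thermal resistances:
R_softwood = L/(kA) = 0.18/(0.116×20.4) = 0.07606 K/W
R_extruded polystyrene = L/(kA) = 0.165/(0.0346×20.4) = 0.2338 K/W
R_concrete block = L/(kA) = 0.16/(0.766×20.4) = 0.01024 K/W
R_outer film = 1/(h_o·A) = 1/(20.8×20.4) = 0.002357 K/W
R_total = 0.3224 K/W
Q = ΔT / R_total = 19 / 0.3224

Q ≈ 58.9 W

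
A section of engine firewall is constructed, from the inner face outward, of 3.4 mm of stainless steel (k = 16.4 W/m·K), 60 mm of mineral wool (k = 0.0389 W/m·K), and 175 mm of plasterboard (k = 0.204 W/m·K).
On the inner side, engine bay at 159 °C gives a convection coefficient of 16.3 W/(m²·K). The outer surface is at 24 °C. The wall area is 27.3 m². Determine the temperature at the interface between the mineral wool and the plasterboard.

Using the resistance-network approach (series):
R_inner film = 1/(h_i·A) = 1/(16.3×27.3) = 0.002247 K/W
R_stainless steel = L/(kA) = 0.0034/(16.4×27.3) = 7.594×10^-6 K/W
R_mineral wool = L/(kA) = 0.06/(0.0389×27.3) = 0.0565 K/W
R_plasterboard = L/(kA) = 0.175/(0.204×27.3) = 0.03142 K/W
R_total = 0.09018 K/W;  Q = ΔT/R_total = 135/0.09018 = 1497 W
T_interface = T_inner − Q·ΣR(inner→interface) = 159 − 1500×0.05875

T ≈ 71 °C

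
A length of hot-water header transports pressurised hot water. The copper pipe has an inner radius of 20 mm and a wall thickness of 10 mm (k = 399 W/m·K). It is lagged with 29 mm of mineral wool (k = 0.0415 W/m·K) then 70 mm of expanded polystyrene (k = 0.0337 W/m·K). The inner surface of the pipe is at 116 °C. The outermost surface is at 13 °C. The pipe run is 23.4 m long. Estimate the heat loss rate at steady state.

Radial resistances (cylindrical: R_cond = ln(r_o/r_i)/(2πkL), R_conv = 1/(h·2πrL)):
R_copper pipe wall = ln(30/20)/(2π×399×23.4) = 6.912×10^-6 K/W
R_mineral wool = ln(59/30)/(2π×0.0415×23.4) = 0.1108 K/W
R_expanded polystyrene = ln(129/59)/(2π×0.0337×23.4) = 0.1579 K/W
R_total = 0.2687 K/W
Q = ΔT/R_total = 103/0.2687

Q ≈ 383 W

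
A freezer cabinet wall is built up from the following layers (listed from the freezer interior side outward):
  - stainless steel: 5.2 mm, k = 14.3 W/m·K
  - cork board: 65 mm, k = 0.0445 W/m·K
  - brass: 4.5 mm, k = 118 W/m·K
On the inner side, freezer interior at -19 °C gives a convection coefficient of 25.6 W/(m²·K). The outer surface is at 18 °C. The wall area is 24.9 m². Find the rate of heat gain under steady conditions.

Q ≈ 614 W

Using the resistance-network approach (series):
R_inner film = 1/(h_i·A) = 1/(25.6×24.9) = 0.001569 K/W
R_stainless steel = L/(kA) = 0.0052/(14.3×24.9) = 1.46×10^-5 K/W
R_cork board = L/(kA) = 0.065/(0.0445×24.9) = 0.05866 K/W
R_brass = L/(kA) = 0.0045/(118×24.9) = 1.532×10^-6 K/W
R_total = 0.06025 K/W
Q = ΔT / R_total = 37 / 0.06025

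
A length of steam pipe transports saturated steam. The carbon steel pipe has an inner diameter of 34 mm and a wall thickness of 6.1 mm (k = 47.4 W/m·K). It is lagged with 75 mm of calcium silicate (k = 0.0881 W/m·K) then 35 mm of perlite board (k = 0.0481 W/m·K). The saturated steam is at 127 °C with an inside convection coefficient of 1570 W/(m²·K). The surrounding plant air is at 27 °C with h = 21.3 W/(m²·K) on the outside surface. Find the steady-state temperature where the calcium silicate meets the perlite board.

T ≈ 55.9 °C

Treating each annulus and film as a series resistance:
R_inner film = 1/(h_i·2πr₁L) = 1/(1570×2π×0.017×1) = 0.005963 K/W
R_carbon steel pipe wall = ln(23.1/17)/(2π×47.4×1) = 0.00103 K/W
R_calcium silicate = ln(98.1/23.1)/(2π×0.0881×1) = 2.613 K/W
R_perlite board = ln(133.1/98.1)/(2π×0.0481×1) = 1.01 K/W
R_outer film = 1/(h_o·2πr_oL) = 1/(21.3×2π×0.1331×1) = 0.05614 K/W
R_total = 3.685 K/W
Q = ΔT/R_total = 100/3.685
Q = 27.1 W/m
T_interface = T_inner − Q·ΣR(inner→interface) = 127 − 27.1×2.62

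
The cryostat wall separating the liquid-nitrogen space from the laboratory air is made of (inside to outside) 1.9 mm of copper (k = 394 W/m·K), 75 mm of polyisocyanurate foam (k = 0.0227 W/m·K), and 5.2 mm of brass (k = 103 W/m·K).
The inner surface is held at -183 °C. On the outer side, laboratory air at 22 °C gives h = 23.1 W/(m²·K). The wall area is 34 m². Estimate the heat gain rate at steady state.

Series thermal resistances:
R_copper = L/(kA) = 0.0019/(394×34) = 1.418×10^-7 K/W
R_polyisocyanurate foam = L/(kA) = 0.075/(0.0227×34) = 0.09718 K/W
R_brass = L/(kA) = 0.0052/(103×34) = 1.485×10^-6 K/W
R_outer film = 1/(h_o·A) = 1/(23.1×34) = 0.001273 K/W
R_total = 0.09845 K/W
Q = ΔT / R_total = 205 / 0.09845

Q ≈ 2080 W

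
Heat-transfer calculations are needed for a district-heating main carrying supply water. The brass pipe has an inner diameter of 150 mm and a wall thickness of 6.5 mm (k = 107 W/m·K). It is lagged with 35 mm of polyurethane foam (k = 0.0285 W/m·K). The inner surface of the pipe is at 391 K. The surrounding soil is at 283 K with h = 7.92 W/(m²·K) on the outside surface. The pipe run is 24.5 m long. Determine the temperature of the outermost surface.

Radial resistances (cylindrical: R_cond = ln(r_o/r_i)/(2πkL), R_conv = 1/(h·2πrL)):
R_brass pipe wall = ln(81.5/75)/(2π×107×24.5) = 5.046×10^-6 K/W
R_polyurethane foam = ln(116.5/81.5)/(2π×0.0285×24.5) = 0.08144 K/W
R_outer film = 1/(h_o·2πr_oL) = 1/(7.92×2π×0.1165×24.5) = 0.00704 K/W
R_total = 0.08848 K/W
Q = ΔT/R_total = 108/0.08848
Q = 1220 W
T_interface = T_inner − Q·ΣR(inner→interface) = 391 − 1220×0.08144

T ≈ 292 K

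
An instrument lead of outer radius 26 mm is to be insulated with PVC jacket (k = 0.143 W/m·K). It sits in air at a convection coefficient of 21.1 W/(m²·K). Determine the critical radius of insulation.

r_cr ≈ 6.78 mm

For a cylinder r_cr = k/h = 0.143/21.1
r_cr = 6.78 mm; since the bare radius (26 mm) is above r_cr, any added insulation will reduce heat loss.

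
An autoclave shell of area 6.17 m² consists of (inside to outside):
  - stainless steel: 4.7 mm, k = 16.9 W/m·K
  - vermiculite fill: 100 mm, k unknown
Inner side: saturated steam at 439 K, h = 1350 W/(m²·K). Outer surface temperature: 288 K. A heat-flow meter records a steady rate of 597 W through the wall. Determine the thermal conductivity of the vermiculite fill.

k ≈ 0.0641 W/(m·K)

Using the resistance-network approach (series):
R_inner film = 1/(h_i·A) = 1/(1350×6.17) = 1.201×10^-4 K/W
R_stainless steel = L/(kA) = 0.0047/(16.9×6.17) = 4.507×10^-5 K/W
Sum of known resistances R_other = 1.651×10^-4 K/W
Total R = ΔT/Q = 151/597 = 0.2529 K/W
R_vermiculite fill = R_total − R_other = 0.2528 K/W
k = L/(R·A) = 0.1/(0.2528×6.17)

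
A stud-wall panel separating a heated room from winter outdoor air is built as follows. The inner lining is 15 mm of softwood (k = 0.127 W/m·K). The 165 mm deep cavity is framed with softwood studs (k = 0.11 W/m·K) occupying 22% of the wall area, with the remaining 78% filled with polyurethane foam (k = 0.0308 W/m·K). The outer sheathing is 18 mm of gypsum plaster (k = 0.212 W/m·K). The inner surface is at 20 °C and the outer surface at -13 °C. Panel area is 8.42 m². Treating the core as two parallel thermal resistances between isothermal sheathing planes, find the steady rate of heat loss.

Q ≈ 76.7 W

Sheathing layers in series; stud and cavity paths in parallel between them.
R_inner = 0.015/(0.127×8.42) = 0.01403 K/W
R_stud  = 0.165/(0.11×0.22×8.42) = 0.8098 K/W
R_cav   = 0.165/(0.0308×0.78×8.42) = 0.8157 K/W
1/R_core = 1/R_stud + 1/R_cav → R_core = 0.4064 K/W
R_outer = 0.018/(0.212×8.42) = 0.01008 K/W
R_total = 0.4305 K/W
Q = ΔT/R_total = 33/0.4305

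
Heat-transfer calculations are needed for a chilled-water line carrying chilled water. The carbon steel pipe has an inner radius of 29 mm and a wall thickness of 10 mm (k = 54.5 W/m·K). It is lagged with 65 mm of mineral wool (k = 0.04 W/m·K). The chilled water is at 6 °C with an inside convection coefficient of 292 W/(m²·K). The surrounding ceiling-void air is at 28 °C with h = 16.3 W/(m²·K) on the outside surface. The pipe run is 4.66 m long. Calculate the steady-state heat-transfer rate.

Treating each annulus and film as a series resistance:
R_inner film = 1/(h_i·2πr₁L) = 1/(292×2π×0.029×4.66) = 0.004033 K/W
R_carbon steel pipe wall = ln(39/29)/(2π×54.5×4.66) = 1.857×10^-4 K/W
R_mineral wool = ln(104/39)/(2π×0.04×4.66) = 0.8375 K/W
R_outer film = 1/(h_o·2πr_oL) = 1/(16.3×2π×0.104×4.66) = 0.02015 K/W
R_total = 0.8618 K/W
Q = ΔT/R_total = 22/0.8618

Q ≈ 25.5 W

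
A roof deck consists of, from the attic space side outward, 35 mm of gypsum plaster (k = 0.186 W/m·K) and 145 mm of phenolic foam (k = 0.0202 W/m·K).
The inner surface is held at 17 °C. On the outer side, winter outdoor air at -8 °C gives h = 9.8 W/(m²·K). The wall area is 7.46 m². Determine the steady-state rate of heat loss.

Thermal resistances in series:
R_gypsum plaster = L/(kA) = 0.035/(0.186×7.46) = 0.02522 K/W
R_phenolic foam = L/(kA) = 0.145/(0.0202×7.46) = 0.9622 K/W
R_outer film = 1/(h_o·A) = 1/(9.8×7.46) = 0.01368 K/W
R_total = 1.001 K/W
Q = ΔT / R_total = 25 / 1.001

Q ≈ 25 W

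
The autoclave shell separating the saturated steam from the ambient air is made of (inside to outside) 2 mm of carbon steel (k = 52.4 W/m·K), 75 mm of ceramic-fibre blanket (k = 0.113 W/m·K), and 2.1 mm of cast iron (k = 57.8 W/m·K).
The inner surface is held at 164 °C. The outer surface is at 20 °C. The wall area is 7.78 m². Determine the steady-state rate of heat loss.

Treating each layer as a thermal resistance in series:
R_carbon steel = L/(kA) = 0.002/(52.4×7.78) = 4.906×10^-6 K/W
R_ceramic-fibre blanket = L/(kA) = 0.075/(0.113×7.78) = 0.08531 K/W
R_cast iron = L/(kA) = 0.0021/(57.8×7.78) = 4.67×10^-6 K/W
R_total = 0.08532 K/W
Q = ΔT / R_total = 144 / 0.08532

Q ≈ 1690 W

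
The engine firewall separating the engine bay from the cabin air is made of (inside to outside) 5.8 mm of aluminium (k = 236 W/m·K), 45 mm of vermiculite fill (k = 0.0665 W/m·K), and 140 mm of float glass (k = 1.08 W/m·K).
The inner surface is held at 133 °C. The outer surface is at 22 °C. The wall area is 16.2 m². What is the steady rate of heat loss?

Thermal resistances in series:
R_aluminium = L/(kA) = 0.0058/(236×16.2) = 1.517×10^-6 K/W
R_vermiculite fill = L/(kA) = 0.045/(0.0665×16.2) = 0.04177 K/W
R_float glass = L/(kA) = 0.14/(1.08×16.2) = 0.008002 K/W
R_total = 0.04977 K/W
Q = ΔT / R_total = 111 / 0.04977

Q ≈ 2230 W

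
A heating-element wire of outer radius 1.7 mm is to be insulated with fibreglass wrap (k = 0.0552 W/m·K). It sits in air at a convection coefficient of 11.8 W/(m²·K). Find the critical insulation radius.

For a cylinder r_cr = k/h = 0.0552/11.8
r_cr = 4.68 mm; since the bare radius (1.7 mm) is below r_cr, adding a thin layer of insulation will *increase* heat loss.

r_cr ≈ 4.68 mm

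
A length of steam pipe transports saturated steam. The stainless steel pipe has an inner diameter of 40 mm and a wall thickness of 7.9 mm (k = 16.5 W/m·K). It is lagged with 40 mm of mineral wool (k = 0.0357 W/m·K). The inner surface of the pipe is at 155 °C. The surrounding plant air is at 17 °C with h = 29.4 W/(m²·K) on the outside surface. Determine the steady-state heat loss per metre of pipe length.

q′ ≈ 34.1 W/m

Per-layer cylindrical resistances, series-summed:
R_stainless steel pipe wall = ln(27.9/20)/(2π×16.5×1) = 0.003211 K/W
R_mineral wool = ln(67.9/27.9)/(2π×0.0357×1) = 3.965 K/W
R_outer film = 1/(h_o·2πr_oL) = 1/(29.4×2π×0.0679×1) = 0.07973 K/W
R_total = 4.048 K/W
Q = ΔT/R_total = 138/4.048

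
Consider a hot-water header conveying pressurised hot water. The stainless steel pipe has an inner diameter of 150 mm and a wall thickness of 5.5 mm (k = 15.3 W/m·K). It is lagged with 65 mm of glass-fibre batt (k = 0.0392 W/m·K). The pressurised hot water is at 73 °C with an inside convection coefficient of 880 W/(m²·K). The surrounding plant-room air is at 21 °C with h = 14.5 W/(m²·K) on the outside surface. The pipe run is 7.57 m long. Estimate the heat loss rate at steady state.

Q ≈ 159 W

Cylindrical conduction, so R = ln(r₂/r₁)/(2πkL) per layer, in series:
R_inner film = 1/(h_i·2πr₁L) = 1/(880×2π×0.075×7.57) = 3.186×10^-4 K/W
R_stainless steel pipe wall = ln(80.5/75)/(2π×15.3×7.57) = 9.725×10^-5 K/W
R_glass-fibre batt = ln(145.5/80.5)/(2π×0.0392×7.57) = 0.3175 K/W
R_outer film = 1/(h_o·2πr_oL) = 1/(14.5×2π×0.1455×7.57) = 0.009965 K/W
R_total = 0.3278 K/W
Q = ΔT/R_total = 52/0.3278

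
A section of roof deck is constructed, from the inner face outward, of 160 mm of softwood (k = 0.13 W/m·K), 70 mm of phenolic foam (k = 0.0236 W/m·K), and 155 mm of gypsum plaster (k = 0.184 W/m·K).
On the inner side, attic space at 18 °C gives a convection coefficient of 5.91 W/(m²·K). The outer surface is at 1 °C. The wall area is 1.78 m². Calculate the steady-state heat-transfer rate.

Model the wall as resistances in series:
R_inner film = 1/(h_i·A) = 1/(5.91×1.78) = 0.09506 K/W
R_softwood = L/(kA) = 0.16/(0.13×1.78) = 0.6914 K/W
R_phenolic foam = L/(kA) = 0.07/(0.0236×1.78) = 1.666 K/W
R_gypsum plaster = L/(kA) = 0.155/(0.184×1.78) = 0.4733 K/W
R_total = 2.926 K/W
Q = ΔT / R_total = 17 / 2.926

Q ≈ 5.81 W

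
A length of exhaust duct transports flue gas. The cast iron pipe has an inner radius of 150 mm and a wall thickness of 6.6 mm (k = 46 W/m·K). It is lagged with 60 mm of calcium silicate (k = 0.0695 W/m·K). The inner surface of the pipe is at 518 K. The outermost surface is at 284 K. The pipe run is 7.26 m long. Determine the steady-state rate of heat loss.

Cylindrical conduction, so R = ln(r₂/r₁)/(2πkL) per layer, in series:
R_cast iron pipe wall = ln(156.6/150)/(2π×46×7.26) = 2.052×10^-5 K/W
R_calcium silicate = ln(216.6/156.6)/(2π×0.0695×7.26) = 0.1023 K/W
R_total = 0.1023 K/W
Q = ΔT/R_total = 234/0.1023

Q ≈ 2290 W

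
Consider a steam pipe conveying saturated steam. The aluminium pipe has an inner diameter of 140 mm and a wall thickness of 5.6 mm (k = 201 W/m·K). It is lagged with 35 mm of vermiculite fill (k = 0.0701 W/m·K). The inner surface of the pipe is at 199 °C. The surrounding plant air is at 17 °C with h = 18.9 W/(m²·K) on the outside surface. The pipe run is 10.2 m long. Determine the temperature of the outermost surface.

Cylindrical conduction, so R = ln(r₂/r₁)/(2πkL) per layer, in series:
R_aluminium pipe wall = ln(75.6/70)/(2π×201×10.2) = 5.974×10^-6 K/W
R_vermiculite fill = ln(110.6/75.6)/(2π×0.0701×10.2) = 0.08469 K/W
R_outer film = 1/(h_o·2πr_oL) = 1/(18.9×2π×0.1106×10.2) = 0.007465 K/W
R_total = 0.09216 K/W
Q = ΔT/R_total = 182/0.09216
Q = 1970 W
T_interface = T_inner − Q·ΣR(inner→interface) = 199 − 1970×0.08469

T ≈ 31.7 °C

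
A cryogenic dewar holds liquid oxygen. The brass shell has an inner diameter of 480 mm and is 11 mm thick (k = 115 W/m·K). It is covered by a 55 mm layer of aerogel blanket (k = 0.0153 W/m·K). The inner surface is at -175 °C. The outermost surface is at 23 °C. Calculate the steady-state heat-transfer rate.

Q ≈ 53.2 W

For a spherical shell R = (1/r₁ − 1/r₂)/(4πk); film R = 1/(h·4πr²). In series:
R_brass shell = (1/0.24 − 1/0.251)/(4π×115) = 1.264×10^-4 K/W
R_aerogel blanket = (1/0.251 − 1/0.306)/(4π×0.0153) = 3.724 K/W
R_total = 3.725 K/W
Q = ΔT/R_total = 198/3.725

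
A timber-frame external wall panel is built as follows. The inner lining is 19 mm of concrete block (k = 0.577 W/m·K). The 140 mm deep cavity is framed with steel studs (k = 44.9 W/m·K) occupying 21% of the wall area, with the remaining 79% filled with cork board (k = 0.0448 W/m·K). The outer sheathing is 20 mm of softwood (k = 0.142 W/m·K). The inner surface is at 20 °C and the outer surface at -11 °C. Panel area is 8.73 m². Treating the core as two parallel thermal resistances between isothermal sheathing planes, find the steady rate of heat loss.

Sheathing layers in series; stud and cavity paths in parallel between them.
R_inner = 0.019/(0.577×8.73) = 0.003772 K/W
R_stud  = 0.14/(44.9×0.21×8.73) = 0.001701 K/W
R_cav   = 0.14/(0.0448×0.79×8.73) = 0.4531 K/W
1/R_core = 1/R_stud + 1/R_cav → R_core = 0.001694 K/W
R_outer = 0.02/(0.142×8.73) = 0.01613 K/W
R_total = 0.0216 K/W
Q = ΔT/R_total = 31/0.0216

Q ≈ 1440 W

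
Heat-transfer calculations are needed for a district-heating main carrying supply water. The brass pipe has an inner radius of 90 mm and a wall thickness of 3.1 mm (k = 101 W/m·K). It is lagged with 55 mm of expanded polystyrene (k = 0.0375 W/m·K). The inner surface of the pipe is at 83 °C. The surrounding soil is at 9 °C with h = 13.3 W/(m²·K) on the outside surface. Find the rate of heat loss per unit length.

Radial resistances (cylindrical: R_cond = ln(r_o/r_i)/(2πkL), R_conv = 1/(h·2πrL)):
R_brass pipe wall = ln(93.1/90)/(2π×101×1) = 5.336×10^-5 K/W
R_expanded polystyrene = ln(148.1/93.1)/(2π×0.0375×1) = 1.97 K/W
R_outer film = 1/(h_o·2πr_oL) = 1/(13.3×2π×0.1481×1) = 0.0808 K/W
R_total = 2.051 K/W
Q = ΔT/R_total = 74/2.051

q′ ≈ 36.1 W/m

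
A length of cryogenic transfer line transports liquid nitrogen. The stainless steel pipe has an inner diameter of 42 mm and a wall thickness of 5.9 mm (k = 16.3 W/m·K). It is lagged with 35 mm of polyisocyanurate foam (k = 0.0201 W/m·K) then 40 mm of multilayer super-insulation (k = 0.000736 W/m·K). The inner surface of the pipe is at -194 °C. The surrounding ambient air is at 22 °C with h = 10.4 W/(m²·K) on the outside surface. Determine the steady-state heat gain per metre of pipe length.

q′ ≈ 1.89 W/m

Cylindrical conduction, so R = ln(r₂/r₁)/(2πkL) per layer, in series:
R_stainless steel pipe wall = ln(26.9/21)/(2π×16.3×1) = 0.002418 K/W
R_polyisocyanurate foam = ln(61.9/26.9)/(2π×0.0201×1) = 6.599 K/W
R_multilayer super-insulation = ln(101.9/61.9)/(2π×0.000736×1) = 107.8 K/W
R_outer film = 1/(h_o·2πr_oL) = 1/(10.4×2π×0.1019×1) = 0.1502 K/W
R_total = 114.5 K/W
Q = ΔT/R_total = 216/114.5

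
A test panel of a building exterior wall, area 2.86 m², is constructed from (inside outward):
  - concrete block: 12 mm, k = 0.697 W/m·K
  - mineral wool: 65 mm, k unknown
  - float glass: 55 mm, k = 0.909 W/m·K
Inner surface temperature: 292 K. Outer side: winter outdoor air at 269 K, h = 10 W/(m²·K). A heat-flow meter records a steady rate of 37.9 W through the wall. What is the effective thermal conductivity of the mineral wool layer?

Model the wall as resistances in series:
R_concrete block = L/(kA) = 0.012/(0.697×2.86) = 0.00602 K/W
R_float glass = L/(kA) = 0.055/(0.909×2.86) = 0.02116 K/W
R_outer film = 1/(h_o·A) = 1/(10×2.86) = 0.03497 K/W
Sum of known resistances R_other = 0.06214 K/W
Total R = ΔT/Q = 23/37.9 = 0.6069 K/W
R_mineral wool = R_total − R_other = 0.5447 K/W
k = L/(R·A) = 0.065/(0.5447×2.86)

k ≈ 0.0417 W/(m·K)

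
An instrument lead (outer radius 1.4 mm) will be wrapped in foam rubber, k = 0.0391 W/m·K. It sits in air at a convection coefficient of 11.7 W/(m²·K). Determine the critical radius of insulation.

For a cylinder r_cr = k/h = 0.0391/11.7
r_cr = 3.34 mm; since the bare radius (1.4 mm) is below r_cr, adding a thin layer of insulation will *increase* heat loss.

r_cr ≈ 3.34 mm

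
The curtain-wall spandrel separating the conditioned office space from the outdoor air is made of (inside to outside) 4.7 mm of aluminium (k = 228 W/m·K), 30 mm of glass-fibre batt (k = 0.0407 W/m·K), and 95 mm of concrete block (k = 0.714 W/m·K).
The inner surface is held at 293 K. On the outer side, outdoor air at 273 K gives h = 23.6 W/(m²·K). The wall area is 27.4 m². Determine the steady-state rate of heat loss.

Using the resistance-network approach (series):
R_aluminium = L/(kA) = 0.0047/(228×27.4) = 7.523×10^-7 K/W
R_glass-fibre batt = L/(kA) = 0.03/(0.0407×27.4) = 0.0269 K/W
R_concrete block = L/(kA) = 0.095/(0.714×27.4) = 0.004856 K/W
R_outer film = 1/(h_o·A) = 1/(23.6×27.4) = 0.001546 K/W
R_total = 0.0333 K/W
Q = ΔT / R_total = 20 / 0.0333

Q ≈ 601 W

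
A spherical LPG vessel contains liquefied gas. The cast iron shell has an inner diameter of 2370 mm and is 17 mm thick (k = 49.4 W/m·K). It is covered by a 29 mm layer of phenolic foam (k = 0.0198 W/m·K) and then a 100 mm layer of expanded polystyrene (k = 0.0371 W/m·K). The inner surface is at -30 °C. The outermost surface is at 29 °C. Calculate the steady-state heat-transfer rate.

Q ≈ 281 W

For a spherical shell R = (1/r₁ − 1/r₂)/(4πk); film R = 1/(h·4πr²). In series:
R_cast iron shell = (1/1.185 − 1/1.202)/(4π×49.4) = 1.923×10^-5 K/W
R_phenolic foam = (1/1.202 − 1/1.231)/(4π×0.0198) = 0.07877 K/W
R_expanded polystyrene = (1/1.231 − 1/1.331)/(4π×0.0371) = 0.1309 K/W
R_total = 0.2097 K/W
Q = ΔT/R_total = 59/0.2097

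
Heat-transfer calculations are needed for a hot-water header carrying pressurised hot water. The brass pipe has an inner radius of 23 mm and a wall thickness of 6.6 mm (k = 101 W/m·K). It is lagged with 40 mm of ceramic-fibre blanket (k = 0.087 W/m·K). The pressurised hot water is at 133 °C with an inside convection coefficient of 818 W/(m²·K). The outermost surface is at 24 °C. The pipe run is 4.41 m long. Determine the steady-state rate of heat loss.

Per-layer cylindrical resistances, series-summed:
R_inner film = 1/(h_i·2πr₁L) = 1/(818×2π×0.023×4.41) = 0.001918 K/W
R_brass pipe wall = ln(29.6/23)/(2π×101×4.41) = 9.015×10^-5 K/W
R_ceramic-fibre blanket = ln(69.6/29.6)/(2π×0.087×4.41) = 0.3547 K/W
R_total = 0.3567 K/W
Q = ΔT/R_total = 109/0.3567

Q ≈ 306 W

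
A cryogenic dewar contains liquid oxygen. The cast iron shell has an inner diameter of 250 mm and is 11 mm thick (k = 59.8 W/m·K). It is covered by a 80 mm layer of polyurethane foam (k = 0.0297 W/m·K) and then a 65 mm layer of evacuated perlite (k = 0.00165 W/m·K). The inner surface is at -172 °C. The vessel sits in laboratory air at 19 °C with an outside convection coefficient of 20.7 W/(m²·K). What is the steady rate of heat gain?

Spherical conduction: R = (1/r_in − 1/r_out)/(4πk) per layer; series-sum.
R_cast iron shell = (1/0.125 − 1/0.136)/(4π×59.8) = 8.611×10^-4 K/W
R_polyurethane foam = (1/0.136 − 1/0.216)/(4π×0.0297) = 7.297 K/W
R_evacuated perlite = (1/0.216 − 1/0.281)/(4π×0.00165) = 51.65 K/W
R_outer film = 1/(h·4πr_o²) = 1/(20.7×4π×0.281²) = 0.04869 K/W
R_total = 59 K/W
Q = ΔT/R_total = 191/59

Q ≈ 3.24 W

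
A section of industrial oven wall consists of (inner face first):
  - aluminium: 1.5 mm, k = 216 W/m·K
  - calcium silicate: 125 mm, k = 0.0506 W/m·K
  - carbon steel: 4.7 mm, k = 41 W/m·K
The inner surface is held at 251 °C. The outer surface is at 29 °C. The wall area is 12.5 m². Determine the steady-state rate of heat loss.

Q ≈ 1120 W

Using the resistance-network approach (series):
R_aluminium = L/(kA) = 0.0015/(216×12.5) = 5.556×10^-7 K/W
R_calcium silicate = L/(kA) = 0.125/(0.0506×12.5) = 0.1976 K/W
R_carbon steel = L/(kA) = 0.0047/(41×12.5) = 9.171×10^-6 K/W
R_total = 0.1976 K/W
Q = ΔT / R_total = 222 / 0.1976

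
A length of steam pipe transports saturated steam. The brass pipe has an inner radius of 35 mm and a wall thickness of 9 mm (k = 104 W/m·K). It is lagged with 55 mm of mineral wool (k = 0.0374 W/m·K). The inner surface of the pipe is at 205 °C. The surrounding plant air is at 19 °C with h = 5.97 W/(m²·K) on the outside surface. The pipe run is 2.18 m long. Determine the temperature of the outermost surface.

T ≈ 32.5 °C

Treating each annulus and film as a series resistance:
R_brass pipe wall = ln(44/35)/(2π×104×2.18) = 1.606×10^-4 K/W
R_mineral wool = ln(99/44)/(2π×0.0374×2.18) = 1.583 K/W
R_outer film = 1/(h_o·2πr_oL) = 1/(5.97×2π×0.099×2.18) = 0.1235 K/W
R_total = 1.707 K/W
Q = ΔT/R_total = 186/1.707
Q = 109 W
T_interface = T_inner − Q·ΣR(inner→interface) = 205 − 109×1.583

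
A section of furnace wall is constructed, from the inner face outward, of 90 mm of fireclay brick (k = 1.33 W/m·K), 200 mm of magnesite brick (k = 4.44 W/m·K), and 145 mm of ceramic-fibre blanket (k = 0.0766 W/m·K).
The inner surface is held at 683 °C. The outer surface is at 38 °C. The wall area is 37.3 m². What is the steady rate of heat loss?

Treating each layer as a thermal resistance in series:
R_fireclay brick = L/(kA) = 0.09/(1.33×37.3) = 0.001814 K/W
R_magnesite brick = L/(kA) = 0.2/(4.44×37.3) = 0.001208 K/W
R_ceramic-fibre blanket = L/(kA) = 0.145/(0.0766×37.3) = 0.05075 K/W
R_total = 0.05377 K/W
Q = ΔT / R_total = 645 / 0.05377

Q ≈ 12000 W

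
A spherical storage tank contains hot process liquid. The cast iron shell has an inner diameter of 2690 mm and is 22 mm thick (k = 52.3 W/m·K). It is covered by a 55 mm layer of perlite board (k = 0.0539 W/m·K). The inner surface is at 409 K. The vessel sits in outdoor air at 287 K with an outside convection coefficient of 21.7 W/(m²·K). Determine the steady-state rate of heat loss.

Q ≈ 2800 W

Spherical conduction: R = (1/r_in − 1/r_out)/(4πk) per layer; series-sum.
R_cast iron shell = (1/1.345 − 1/1.367)/(4π×52.3) = 1.821×10^-5 K/W
R_perlite board = (1/1.367 − 1/1.422)/(4π×0.0539) = 0.04177 K/W
R_outer film = 1/(h·4πr_o²) = 1/(21.7×4π×1.422²) = 0.001814 K/W
R_total = 0.0436 K/W
Q = ΔT/R_total = 122/0.0436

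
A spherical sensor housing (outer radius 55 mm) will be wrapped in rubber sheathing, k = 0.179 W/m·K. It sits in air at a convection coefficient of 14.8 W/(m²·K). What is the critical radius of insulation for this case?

r_cr ≈ 24.2 mm

For a sphere r_cr = 2k/h = 2×0.179/14.8
r_cr = 24.2 mm; since the bare radius (55 mm) is above r_cr, any added insulation will reduce heat loss.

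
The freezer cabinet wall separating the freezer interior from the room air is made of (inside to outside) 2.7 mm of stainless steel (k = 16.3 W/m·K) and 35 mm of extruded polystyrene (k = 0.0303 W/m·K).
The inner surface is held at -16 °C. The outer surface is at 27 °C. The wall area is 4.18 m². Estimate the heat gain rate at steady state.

Q ≈ 156 W

Using the resistance-network approach (series):
R_stainless steel = L/(kA) = 0.0027/(16.3×4.18) = 3.963×10^-5 K/W
R_extruded polystyrene = L/(kA) = 0.035/(0.0303×4.18) = 0.2763 K/W
R_total = 0.2764 K/W
Q = ΔT / R_total = 43 / 0.2764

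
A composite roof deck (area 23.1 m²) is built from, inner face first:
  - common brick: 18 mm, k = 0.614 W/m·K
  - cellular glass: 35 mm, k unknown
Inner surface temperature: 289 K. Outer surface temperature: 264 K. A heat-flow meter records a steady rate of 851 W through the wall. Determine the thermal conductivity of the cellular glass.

Using the resistance-network approach (series):
R_common brick = L/(kA) = 0.018/(0.614×23.1) = 0.001269 K/W
Sum of known resistances R_other = 0.001269 K/W
Total R = ΔT/Q = 25/851 = 0.02938 K/W
R_cellular glass = R_total − R_other = 0.02811 K/W
k = L/(R·A) = 0.035/(0.02811×23.1)

k ≈ 0.0539 W/(m·K)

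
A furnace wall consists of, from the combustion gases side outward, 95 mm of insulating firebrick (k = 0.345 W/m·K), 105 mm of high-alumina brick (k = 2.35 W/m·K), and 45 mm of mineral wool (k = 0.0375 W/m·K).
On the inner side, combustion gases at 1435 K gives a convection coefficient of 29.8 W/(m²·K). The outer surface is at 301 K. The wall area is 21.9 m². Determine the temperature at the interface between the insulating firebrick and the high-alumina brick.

Series thermal resistances:
R_inner film = 1/(h_i·A) = 1/(29.8×21.9) = 0.001532 K/W
R_insulating firebrick = L/(kA) = 0.095/(0.345×21.9) = 0.01257 K/W
R_high-alumina brick = L/(kA) = 0.105/(2.35×21.9) = 0.00204 K/W
R_mineral wool = L/(kA) = 0.045/(0.0375×21.9) = 0.05479 K/W
R_total = 0.07094 K/W;  Q = ΔT/R_total = 1134/0.07094 = 15990 W
T_interface = T_inner − Q·ΣR(inner→interface) = 1435 − 16000×0.01411

T ≈ 1210 K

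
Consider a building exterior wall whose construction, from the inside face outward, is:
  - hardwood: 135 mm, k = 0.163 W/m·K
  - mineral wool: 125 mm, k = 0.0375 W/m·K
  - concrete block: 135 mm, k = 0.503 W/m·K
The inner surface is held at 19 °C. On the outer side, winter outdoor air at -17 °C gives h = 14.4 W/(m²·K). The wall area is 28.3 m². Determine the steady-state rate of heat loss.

Using the resistance-network approach (series):
R_hardwood = L/(kA) = 0.135/(0.163×28.3) = 0.02927 K/W
R_mineral wool = L/(kA) = 0.125/(0.0375×28.3) = 0.1178 K/W
R_concrete block = L/(kA) = 0.135/(0.503×28.3) = 0.009484 K/W
R_outer film = 1/(h_o·A) = 1/(14.4×28.3) = 0.002454 K/W
R_total = 0.159 K/W
Q = ΔT / R_total = 36 / 0.159

Q ≈ 226 W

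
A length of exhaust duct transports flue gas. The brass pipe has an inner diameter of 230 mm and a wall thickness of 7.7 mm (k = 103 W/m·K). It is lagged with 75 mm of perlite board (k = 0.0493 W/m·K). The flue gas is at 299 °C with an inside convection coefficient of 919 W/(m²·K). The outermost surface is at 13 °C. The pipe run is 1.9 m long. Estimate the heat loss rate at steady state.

Treating each annulus and film as a series resistance:
R_inner film = 1/(h_i·2πr₁L) = 1/(919×2π×0.115×1.9) = 7.926×10^-4 K/W
R_brass pipe wall = ln(122.7/115)/(2π×103×1.9) = 5.271×10^-5 K/W
R_perlite board = ln(197.7/122.7)/(2π×0.0493×1.9) = 0.8105 K/W
R_total = 0.8113 K/W
Q = ΔT/R_total = 286/0.8113

Q ≈ 353 W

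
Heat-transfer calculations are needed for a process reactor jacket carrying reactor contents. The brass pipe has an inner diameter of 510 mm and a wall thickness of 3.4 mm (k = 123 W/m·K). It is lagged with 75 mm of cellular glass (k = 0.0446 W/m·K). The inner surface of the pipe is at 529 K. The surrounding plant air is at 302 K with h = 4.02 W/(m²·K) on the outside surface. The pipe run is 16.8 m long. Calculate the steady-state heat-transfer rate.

Q ≈ 3710 W

For a radial system each layer contributes R = ln(r_out/r_in)/(2πkL); films add R = 1/(hA).
R_brass pipe wall = ln(258.4/255)/(2π×123×16.8) = 1.02×10^-6 K/W
R_cellular glass = ln(333.4/258.4)/(2π×0.0446×16.8) = 0.05413 K/W
R_outer film = 1/(h_o·2πr_oL) = 1/(4.02×2π×0.3334×16.8) = 0.007068 K/W
R_total = 0.0612 K/W
Q = ΔT/R_total = 227/0.0612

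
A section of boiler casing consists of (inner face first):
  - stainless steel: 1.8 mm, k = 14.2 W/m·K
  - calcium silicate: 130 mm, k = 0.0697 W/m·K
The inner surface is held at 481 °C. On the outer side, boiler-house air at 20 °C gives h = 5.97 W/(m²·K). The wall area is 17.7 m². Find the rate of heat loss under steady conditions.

Q ≈ 4010 W

Model the wall as resistances in series:
R_stainless steel = L/(kA) = 0.0018/(14.2×17.7) = 7.162×10^-6 K/W
R_calcium silicate = L/(kA) = 0.13/(0.0697×17.7) = 0.1054 K/W
R_outer film = 1/(h_o·A) = 1/(5.97×17.7) = 0.009464 K/W
R_total = 0.1148 K/W
Q = ΔT / R_total = 461 / 0.1148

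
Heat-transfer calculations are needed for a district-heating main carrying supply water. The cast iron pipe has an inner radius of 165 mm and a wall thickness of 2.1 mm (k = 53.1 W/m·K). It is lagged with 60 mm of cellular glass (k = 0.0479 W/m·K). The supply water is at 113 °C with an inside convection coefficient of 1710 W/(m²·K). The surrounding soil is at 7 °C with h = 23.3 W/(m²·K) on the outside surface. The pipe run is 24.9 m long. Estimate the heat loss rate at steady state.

Q ≈ 2510 W

Cylindrical conduction, so R = ln(r₂/r₁)/(2πkL) per layer, in series:
R_inner film = 1/(h_i·2πr₁L) = 1/(1710×2π×0.165×24.9) = 2.265×10^-5 K/W
R_cast iron pipe wall = ln(167.1/165)/(2π×53.1×24.9) = 1.522×10^-6 K/W
R_cellular glass = ln(227.1/167.1)/(2π×0.0479×24.9) = 0.04094 K/W
R_outer film = 1/(h_o·2πr_oL) = 1/(23.3×2π×0.2271×24.9) = 0.001208 K/W
R_total = 0.04217 K/W
Q = ΔT/R_total = 106/0.04217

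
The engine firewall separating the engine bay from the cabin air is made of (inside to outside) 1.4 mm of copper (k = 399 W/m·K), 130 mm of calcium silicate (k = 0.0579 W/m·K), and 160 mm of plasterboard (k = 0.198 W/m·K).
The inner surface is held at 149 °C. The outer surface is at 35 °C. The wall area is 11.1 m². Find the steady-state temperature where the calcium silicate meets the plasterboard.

Series thermal resistances:
R_copper = L/(kA) = 0.0014/(399×11.1) = 3.161×10^-7 K/W
R_calcium silicate = L/(kA) = 0.13/(0.0579×11.1) = 0.2023 K/W
R_plasterboard = L/(kA) = 0.16/(0.198×11.1) = 0.0728 K/W
R_total = 0.2751 K/W;  Q = ΔT/R_total = 114/0.2751 = 414.4 W
T_interface = T_inner − Q·ΣR(inner→interface) = 149 − 414×0.2023

T ≈ 65.2 °C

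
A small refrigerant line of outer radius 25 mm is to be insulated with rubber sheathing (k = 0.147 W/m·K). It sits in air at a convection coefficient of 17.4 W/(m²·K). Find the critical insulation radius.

For a cylinder r_cr = k/h = 0.147/17.4
r_cr = 8.45 mm; since the bare radius (25 mm) is above r_cr, any added insulation will reduce heat loss.

r_cr ≈ 8.45 mm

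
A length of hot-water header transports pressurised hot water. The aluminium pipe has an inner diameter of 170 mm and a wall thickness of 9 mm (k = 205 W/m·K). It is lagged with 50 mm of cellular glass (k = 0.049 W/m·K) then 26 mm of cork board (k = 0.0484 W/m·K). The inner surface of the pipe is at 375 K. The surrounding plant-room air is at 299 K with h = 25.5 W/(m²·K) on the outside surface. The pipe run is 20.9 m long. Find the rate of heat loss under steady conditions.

For a radial system each layer contributes R = ln(r_out/r_in)/(2πkL); films add R = 1/(hA).
R_aluminium pipe wall = ln(94/85)/(2π×205×20.9) = 3.739×10^-6 K/W
R_cellular glass = ln(144/94)/(2π×0.049×20.9) = 0.06629 K/W
R_cork board = ln(170/144)/(2π×0.0484×20.9) = 0.02612 K/W
R_outer film = 1/(h_o·2πr_oL) = 1/(25.5×2π×0.17×20.9) = 0.001757 K/W
R_total = 0.09416 K/W
Q = ΔT/R_total = 76/0.09416

Q ≈ 807 W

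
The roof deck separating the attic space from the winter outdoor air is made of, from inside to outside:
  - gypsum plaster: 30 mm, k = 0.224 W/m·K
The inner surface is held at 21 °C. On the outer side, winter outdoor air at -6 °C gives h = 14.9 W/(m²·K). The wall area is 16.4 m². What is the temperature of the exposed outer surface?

T ≈ 3.01 °C

Model the wall as resistances in series:
R_gypsum plaster = L/(kA) = 0.03/(0.224×16.4) = 0.008166 K/W
R_outer film = 1/(h_o·A) = 1/(14.9×16.4) = 0.004092 K/W
R_total = 0.01226 K/W;  Q = ΔT/R_total = 27/0.01226 = 2203 W
T_interface = T_inner − Q·ΣR(inner→interface) = 21 − 2200×0.008166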